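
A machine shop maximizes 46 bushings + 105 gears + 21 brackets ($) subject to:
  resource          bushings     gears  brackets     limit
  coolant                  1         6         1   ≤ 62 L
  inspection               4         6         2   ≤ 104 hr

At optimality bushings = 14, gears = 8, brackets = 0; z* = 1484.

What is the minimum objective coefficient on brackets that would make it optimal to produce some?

Both coolant and inspection are binding at x*.
From A_Bᵀ y = c: 1·y_coolant + 4·y_inspection = 46; 6·y_coolant + 6·y_inspection = 105.
This yields shadow prices y_coolant = 8, y_inspection = 9.5.
brackets enters the basis when its profit ≥ yᵀa₃ = 8·1 + 9.5·2 = 27.

27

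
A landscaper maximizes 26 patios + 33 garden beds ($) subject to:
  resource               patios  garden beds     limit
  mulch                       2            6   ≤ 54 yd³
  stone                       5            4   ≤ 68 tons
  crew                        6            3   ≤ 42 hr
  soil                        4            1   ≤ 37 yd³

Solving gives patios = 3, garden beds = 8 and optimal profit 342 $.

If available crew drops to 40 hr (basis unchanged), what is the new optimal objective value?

At the optimum: mulch uses 54 of 54 (binding); stone uses 47 of 68 (slack = 21); crew uses 42 of 42 (binding); soil uses 20 of 37 (slack = 17).
Slack constraints have shadow price 0 (complementary slackness).
Dual feasibility on the basic columns requires 2·y_mulch + 6·y_crew = 26, 6·y_mulch + 3·y_crew = 33.
Solving: y_mulch = 4, y_crew = 3.
Δz = y_crew·Δb = 3 × (-2) = -6, so new z* = 342 − 6 = 336.

336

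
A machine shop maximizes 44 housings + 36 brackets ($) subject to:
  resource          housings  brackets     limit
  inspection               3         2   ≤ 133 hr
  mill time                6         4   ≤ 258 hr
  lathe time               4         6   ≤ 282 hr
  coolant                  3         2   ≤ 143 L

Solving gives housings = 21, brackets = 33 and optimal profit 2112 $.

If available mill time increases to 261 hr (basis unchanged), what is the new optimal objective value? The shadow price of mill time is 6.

2130

Δb = 3, so new z* = 2112 + (6)·(3) = 2112 + 18 = 2130.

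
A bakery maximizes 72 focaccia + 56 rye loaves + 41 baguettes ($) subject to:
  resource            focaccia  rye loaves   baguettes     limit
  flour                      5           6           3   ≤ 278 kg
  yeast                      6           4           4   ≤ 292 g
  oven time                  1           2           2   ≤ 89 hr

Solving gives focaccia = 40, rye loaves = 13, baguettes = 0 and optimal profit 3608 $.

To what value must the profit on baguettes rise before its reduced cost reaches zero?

47

Check each constraint at x*: flour 278/278 (tight); yeast 292/292 (tight); oven time 66/89 (slack 23).
Since oven time is not tight, its dual is 0.
Dual feasibility on the basic columns requires 5·y_flour + 6·y_yeast = 72, 6·y_flour + 4·y_yeast = 56.
Solving: y_flour = 3, y_yeast = 9.5.
baguettes enters the basis when its profit ≥ yᵀa₃ = 3·3 + 9.5·4 = 47.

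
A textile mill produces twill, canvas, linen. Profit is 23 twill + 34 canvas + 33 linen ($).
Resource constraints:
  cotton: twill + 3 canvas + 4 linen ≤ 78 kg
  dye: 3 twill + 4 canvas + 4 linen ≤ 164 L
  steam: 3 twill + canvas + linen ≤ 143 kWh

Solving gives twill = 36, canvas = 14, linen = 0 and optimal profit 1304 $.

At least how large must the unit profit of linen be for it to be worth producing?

36

At the optimum: cotton uses 78 of 78 (binding); dye uses 164 of 164 (binding); steam uses 122 of 143 (slack = 21).
Slack constraints have shadow price 0 (complementary slackness).
From A_Bᵀ y = c: 1·y_cotton + 3·y_dye = 23; 3·y_cotton + 4·y_dye = 34.
This yields shadow prices y_cotton = 2, y_dye = 7.
linen enters the basis when its profit ≥ yᵀa₃ = 2·4 + 7·4 = 36.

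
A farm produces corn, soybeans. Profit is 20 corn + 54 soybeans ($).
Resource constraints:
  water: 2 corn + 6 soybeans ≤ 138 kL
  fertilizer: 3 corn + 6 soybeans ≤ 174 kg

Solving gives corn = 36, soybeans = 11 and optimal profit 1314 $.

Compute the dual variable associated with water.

At the optimum: water uses 138 of 138 (binding); fertilizer uses 174 of 174 (binding).
The binding rows give the dual system: 2·y_water + 3·y_fertilizer = 20 and 6·y_water + 6·y_fertilizer = 54.
→ y_water = 7 and y_fertilizer = 2.
Shadow price of water = 7.

7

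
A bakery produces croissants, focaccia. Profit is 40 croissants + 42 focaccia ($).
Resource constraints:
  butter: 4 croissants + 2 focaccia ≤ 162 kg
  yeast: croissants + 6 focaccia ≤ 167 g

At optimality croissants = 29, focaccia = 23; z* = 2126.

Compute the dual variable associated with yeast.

4

Check each constraint at x*: butter 162/162 (tight); yeast 167/167 (tight).
The binding rows give the dual system: 4·y_butter + 1·y_yeast = 40 and 2·y_butter + 6·y_yeast = 42.
This yields shadow prices y_butter = 9, y_yeast = 4.
Shadow price of yeast = 4.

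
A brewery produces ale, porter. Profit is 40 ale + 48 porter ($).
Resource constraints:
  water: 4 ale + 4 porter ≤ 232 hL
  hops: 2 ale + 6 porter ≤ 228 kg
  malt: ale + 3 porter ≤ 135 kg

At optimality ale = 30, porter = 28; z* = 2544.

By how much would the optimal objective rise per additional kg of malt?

At the optimum: water uses 232 of 232 (binding); hops uses 228 of 228 (binding); malt uses 114 of 135 (slack = 21).
Since malt is not tight, its dual is 0.
The binding rows give the dual system: 4·y_water + 2·y_hops = 40 and 4·y_water + 6·y_hops = 48.
→ y_water = 9 and y_hops = 2.
Shadow price of malt = 0.

0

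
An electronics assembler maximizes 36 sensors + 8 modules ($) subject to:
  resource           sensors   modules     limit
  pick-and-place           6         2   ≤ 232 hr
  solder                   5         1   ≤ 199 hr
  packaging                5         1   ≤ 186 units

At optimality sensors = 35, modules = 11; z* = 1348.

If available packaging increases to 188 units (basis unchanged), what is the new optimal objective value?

1360

Binding: pick-and-place and packaging. Non-binding: solder (13 unused).
By complementary slackness, y = 0 for the non-binding constraint.
The binding rows give the dual system: 6·y_pick-and-place + 5·y_packaging = 36 and 2·y_pick-and-place + 1·y_packaging = 8.
This yields shadow prices y_pick-and-place = 1, y_packaging = 6.
Δz = y_packaging·Δb = 6 × (2) = 12, so new z* = 1348 + 12 = 1360.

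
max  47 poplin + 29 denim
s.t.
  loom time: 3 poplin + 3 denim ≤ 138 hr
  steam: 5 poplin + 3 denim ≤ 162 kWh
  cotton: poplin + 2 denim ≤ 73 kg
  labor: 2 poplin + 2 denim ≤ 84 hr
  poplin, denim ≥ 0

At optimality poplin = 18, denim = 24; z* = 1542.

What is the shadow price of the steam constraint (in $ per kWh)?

At the optimum: loom time uses 126 of 138 (slack = 12); steam uses 162 of 162 (binding); cotton uses 66 of 73 (slack = 7); labor uses 84 of 84 (binding).
By complementary slackness, y = 0 for the non-binding constraints.
The binding rows give the dual system: 5·y_steam + 2·y_labor = 47 and 3·y_steam + 2·y_labor = 29.
Solving: y_steam = 9, y_labor = 1.
Shadow price of steam = 9.

9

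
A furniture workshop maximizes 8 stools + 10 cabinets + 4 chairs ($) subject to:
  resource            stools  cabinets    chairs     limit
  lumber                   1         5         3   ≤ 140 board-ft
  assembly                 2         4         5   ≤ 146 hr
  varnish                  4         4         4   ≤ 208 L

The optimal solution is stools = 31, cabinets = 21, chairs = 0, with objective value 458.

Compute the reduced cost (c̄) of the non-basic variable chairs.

-7

Check each constraint at x*: lumber 136/140 (slack 4); assembly 146/146 (tight); varnish 208/208 (tight).
Since lumber is not tight, its dual is 0.
The binding rows give the dual system: 2·y_assembly + 4·y_varnish = 8 and 4·y_assembly + 4·y_varnish = 10.
→ y_assembly = 1 and y_varnish = 1.5.
Reduced cost of chairs: c₃ − yᵀa₃ = 4 − (1·5 + 1.5·4) = 4 − 11 = -7.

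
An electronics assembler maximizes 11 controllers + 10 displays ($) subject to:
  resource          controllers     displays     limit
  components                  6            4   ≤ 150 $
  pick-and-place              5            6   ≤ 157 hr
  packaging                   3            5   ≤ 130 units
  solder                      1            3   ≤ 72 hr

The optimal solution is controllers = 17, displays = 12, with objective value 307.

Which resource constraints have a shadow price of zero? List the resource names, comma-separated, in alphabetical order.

packaging, solder

components: 150/150 (binding)
pick-and-place: 157/157 (binding)
packaging: 111/130 (slack 19)
solder: 53/72 (slack 19)
By complementary slackness, a constraint with positive slack has shadow price 0 → packaging, solder.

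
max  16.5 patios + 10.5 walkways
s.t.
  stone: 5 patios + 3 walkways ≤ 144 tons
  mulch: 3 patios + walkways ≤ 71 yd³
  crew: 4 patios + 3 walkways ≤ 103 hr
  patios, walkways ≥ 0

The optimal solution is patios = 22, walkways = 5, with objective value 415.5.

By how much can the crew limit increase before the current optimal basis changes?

Binding constraints: mulch, crew. The basis is B = [[3,1],[4,3]] with det 5.
Per unit increase in crew, x* moves by d = (-0.2, 0.6).
The basis stays optimal until stone becomes binding; allowable increase = 23.75 hr.

23.75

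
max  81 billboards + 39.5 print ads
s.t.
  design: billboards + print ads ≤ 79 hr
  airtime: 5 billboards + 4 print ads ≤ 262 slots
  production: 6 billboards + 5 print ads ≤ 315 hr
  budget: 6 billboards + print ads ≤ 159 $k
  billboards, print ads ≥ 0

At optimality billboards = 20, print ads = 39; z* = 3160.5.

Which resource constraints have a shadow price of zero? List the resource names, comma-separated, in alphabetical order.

design: 59/79 (slack 20)
airtime: 256/262 (slack 6)
production: 315/315 (binding)
budget: 159/159 (binding)
By complementary slackness, a constraint with positive slack has shadow price 0 → airtime, design.

airtime, design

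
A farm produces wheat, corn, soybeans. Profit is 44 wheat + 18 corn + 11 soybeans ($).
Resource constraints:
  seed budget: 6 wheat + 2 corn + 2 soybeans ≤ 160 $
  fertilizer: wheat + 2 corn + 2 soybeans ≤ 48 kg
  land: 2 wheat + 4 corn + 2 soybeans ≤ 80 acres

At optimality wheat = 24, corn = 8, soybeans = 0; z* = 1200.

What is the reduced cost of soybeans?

Check each constraint at x*: seed budget 160/160 (tight); fertilizer 40/48 (slack 8); land 80/80 (tight).
By complementary slackness, y = 0 for the non-binding constraint.
From A_Bᵀ y = c: 6·y_seed budget + 2·y_land = 44; 2·y_seed budget + 4·y_land = 18.
Solving: y_seed budget = 7, y_land = 1.
Reduced cost of soybeans: c₃ − yᵀa₃ = 11 − (7·2 + 1·2) = 11 − 16 = -5.

-5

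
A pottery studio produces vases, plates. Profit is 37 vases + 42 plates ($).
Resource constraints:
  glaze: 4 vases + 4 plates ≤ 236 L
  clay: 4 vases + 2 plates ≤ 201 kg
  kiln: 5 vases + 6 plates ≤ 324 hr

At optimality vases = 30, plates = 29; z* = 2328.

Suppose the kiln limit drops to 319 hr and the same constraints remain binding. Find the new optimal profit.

Binding: glaze and kiln. Non-binding: clay (23 unused).
Since clay is not tight, its dual is 0.
The binding rows give the dual system: 4·y_glaze + 5·y_kiln = 37 and 4·y_glaze + 6·y_kiln = 42.
Solving: y_glaze = 3, y_kiln = 5.
Δz = y_kiln·Δb = 5 × (-5) = -25, so new z* = 2328 − 25 = 2303.

2303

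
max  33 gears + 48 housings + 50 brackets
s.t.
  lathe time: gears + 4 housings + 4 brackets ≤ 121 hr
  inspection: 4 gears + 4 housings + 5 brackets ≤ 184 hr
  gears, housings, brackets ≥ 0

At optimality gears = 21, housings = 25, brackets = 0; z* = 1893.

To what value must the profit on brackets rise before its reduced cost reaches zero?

At the optimum: lathe time uses 121 of 121 (binding); inspection uses 184 of 184 (binding).
Dual feasibility on the basic columns requires 1·y_lathe time + 4·y_inspection = 33, 4·y_lathe time + 4·y_inspection = 48.
Solving: y_lathe time = 5, y_inspection = 7.
brackets enters the basis when its profit ≥ yᵀa₃ = 5·4 + 7·5 = 55.

55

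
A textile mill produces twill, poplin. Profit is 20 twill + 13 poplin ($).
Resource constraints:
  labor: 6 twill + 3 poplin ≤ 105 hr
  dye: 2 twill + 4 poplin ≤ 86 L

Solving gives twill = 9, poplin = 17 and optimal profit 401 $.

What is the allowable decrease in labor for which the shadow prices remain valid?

Binding constraints: labor, dye. The basis is B = [[6,3],[2,4]] with det 18.
Per unit decrease in labor, x* moves by d = (-0.2222, 0.1111).
The basis stays optimal until twill reaches 0; allowable decrease = 40.5 hr.

40.5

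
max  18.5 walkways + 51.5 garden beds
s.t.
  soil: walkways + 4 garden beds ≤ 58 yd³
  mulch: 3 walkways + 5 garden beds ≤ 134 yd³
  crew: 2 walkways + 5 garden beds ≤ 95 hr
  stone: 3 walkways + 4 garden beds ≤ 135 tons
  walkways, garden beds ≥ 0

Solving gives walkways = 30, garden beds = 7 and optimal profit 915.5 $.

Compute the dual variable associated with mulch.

Binding: soil and crew. Non-binding: mulch (9 unused), stone (17 unused).
By complementary slackness, y = 0 for the non-binding constraints.
Dual feasibility on the basic columns requires 1·y_soil + 2·y_crew = 18.5, 4·y_soil + 5·y_crew = 51.5.
This yields shadow prices y_soil = 3.5, y_crew = 7.5.
Shadow price of mulch = 0.

0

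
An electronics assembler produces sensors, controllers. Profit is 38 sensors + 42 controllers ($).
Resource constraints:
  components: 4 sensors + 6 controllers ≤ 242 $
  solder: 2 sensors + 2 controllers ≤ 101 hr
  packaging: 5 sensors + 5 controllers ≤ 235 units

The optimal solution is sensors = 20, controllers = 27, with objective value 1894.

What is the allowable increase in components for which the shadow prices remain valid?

40

Binding constraints: components, packaging. The basis is B = [[4,6],[5,5]] with det -10.
Per unit increase in components, x* moves by d = (-0.5, 0.5).
The basis stays optimal until sensors reaches 0; allowable increase = 40 $.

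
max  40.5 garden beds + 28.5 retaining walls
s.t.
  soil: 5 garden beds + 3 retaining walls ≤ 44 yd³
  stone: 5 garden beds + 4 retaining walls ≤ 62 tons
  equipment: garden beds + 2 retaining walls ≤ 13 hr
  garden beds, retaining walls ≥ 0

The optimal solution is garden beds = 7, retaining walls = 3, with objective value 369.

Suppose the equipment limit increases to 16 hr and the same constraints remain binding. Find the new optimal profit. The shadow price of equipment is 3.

Δb = 3, so new z* = 369 + (3)·(3) = 369 + 9 = 378.

378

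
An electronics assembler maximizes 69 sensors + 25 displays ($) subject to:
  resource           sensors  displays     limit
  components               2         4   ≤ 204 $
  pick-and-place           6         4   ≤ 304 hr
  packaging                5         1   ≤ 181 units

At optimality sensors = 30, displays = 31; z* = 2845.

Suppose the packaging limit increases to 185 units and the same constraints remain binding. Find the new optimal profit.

At the optimum: components uses 184 of 204 (slack = 20); pick-and-place uses 304 of 304 (binding); packaging uses 181 of 181 (binding).
Since components is not tight, its dual is 0.
The binding rows give the dual system: 6·y_pick-and-place + 5·y_packaging = 69 and 4·y_pick-and-place + 1·y_packaging = 25.
This yields shadow prices y_pick-and-place = 4, y_packaging = 9.
Δz = y_packaging·Δb = 9 × (4) = 36, so new z* = 2845 + 36 = 2881.

2881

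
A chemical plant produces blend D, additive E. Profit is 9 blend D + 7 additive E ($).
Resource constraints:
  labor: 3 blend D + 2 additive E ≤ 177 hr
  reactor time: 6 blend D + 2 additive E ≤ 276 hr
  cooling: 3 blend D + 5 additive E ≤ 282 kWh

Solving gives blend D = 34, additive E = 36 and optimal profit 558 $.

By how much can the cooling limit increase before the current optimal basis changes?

Binding constraints: reactor time, cooling. The basis is B = [[6,2],[3,5]] with det 24.
Per unit increase in cooling, x* moves by d = (-0.0833, 0.25).
The basis stays optimal until labor becomes binding; allowable increase = 12 kWh.

12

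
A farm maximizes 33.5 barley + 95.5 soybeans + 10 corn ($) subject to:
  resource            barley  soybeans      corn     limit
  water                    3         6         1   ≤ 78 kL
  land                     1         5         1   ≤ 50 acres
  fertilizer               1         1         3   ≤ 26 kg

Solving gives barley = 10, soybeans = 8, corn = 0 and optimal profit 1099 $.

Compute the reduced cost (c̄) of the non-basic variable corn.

-7.5

Binding: water and land. Non-binding: fertilizer (8 unused).
Since fertilizer is not tight, its dual is 0.
Dual feasibility on the basic columns requires 3·y_water + 1·y_land = 33.5, 6·y_water + 5·y_land = 95.5.
→ y_water = 8 and y_land = 9.5.
Reduced cost of corn: c₃ − yᵀa₃ = 10 − (8·1 + 9.5·1) = 10 − 17.5 = -7.5.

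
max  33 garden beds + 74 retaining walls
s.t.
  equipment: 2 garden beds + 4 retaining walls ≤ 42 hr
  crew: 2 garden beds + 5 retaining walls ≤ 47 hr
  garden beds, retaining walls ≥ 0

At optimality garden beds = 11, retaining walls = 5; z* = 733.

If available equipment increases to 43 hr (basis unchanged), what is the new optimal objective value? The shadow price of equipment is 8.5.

Δb = 1, so new z* = 733 + (8.5)·(1) = 733 + 8.5 = 741.5.

741.5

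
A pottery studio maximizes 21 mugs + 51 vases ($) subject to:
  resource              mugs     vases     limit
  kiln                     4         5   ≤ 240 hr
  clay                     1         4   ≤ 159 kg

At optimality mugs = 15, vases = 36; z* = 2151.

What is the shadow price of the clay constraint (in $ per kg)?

Both kiln and clay are binding at x*.
The binding rows give the dual system: 4·y_kiln + 1·y_clay = 21 and 5·y_kiln + 4·y_clay = 51.
This yields shadow prices y_kiln = 3, y_clay = 9.
Shadow price of clay = 9.

9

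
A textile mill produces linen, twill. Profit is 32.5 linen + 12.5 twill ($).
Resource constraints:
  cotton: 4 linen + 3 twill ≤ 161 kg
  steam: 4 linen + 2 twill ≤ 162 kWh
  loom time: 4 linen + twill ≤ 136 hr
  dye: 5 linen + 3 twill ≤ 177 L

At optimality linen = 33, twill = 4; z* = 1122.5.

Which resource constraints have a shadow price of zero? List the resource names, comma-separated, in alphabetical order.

cotton: 144/161 (slack 17)
steam: 140/162 (slack 22)
loom time: 136/136 (binding)
dye: 177/177 (binding)
By complementary slackness, a constraint with positive slack has shadow price 0 → cotton, steam.

cotton, steam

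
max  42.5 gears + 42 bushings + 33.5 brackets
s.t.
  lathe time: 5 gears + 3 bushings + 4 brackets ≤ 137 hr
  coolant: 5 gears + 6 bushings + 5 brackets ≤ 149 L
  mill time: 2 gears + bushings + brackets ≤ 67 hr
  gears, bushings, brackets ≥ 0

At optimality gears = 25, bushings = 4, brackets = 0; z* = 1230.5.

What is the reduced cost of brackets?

-6

At the optimum: lathe time uses 137 of 137 (binding); coolant uses 149 of 149 (binding); mill time uses 54 of 67 (slack = 13).
By complementary slackness, y = 0 for the non-binding constraint.
From A_Bᵀ y = c: 5·y_lathe time + 5·y_coolant = 42.5; 3·y_lathe time + 6·y_coolant = 42.
→ y_lathe time = 3 and y_coolant = 5.5.
Reduced cost of brackets: c₃ − yᵀa₃ = 33.5 − (3·4 + 5.5·5) = 33.5 − 39.5 = -6.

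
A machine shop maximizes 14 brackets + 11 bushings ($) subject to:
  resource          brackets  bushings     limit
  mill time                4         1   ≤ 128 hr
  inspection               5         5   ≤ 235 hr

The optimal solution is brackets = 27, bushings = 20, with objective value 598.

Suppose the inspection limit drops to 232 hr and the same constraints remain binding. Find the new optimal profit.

592

At the optimum: mill time uses 128 of 128 (binding); inspection uses 235 of 235 (binding).
The binding rows give the dual system: 4·y_mill time + 5·y_inspection = 14 and 1·y_mill time + 5·y_inspection = 11.
→ y_mill time = 1 and y_inspection = 2.
Δz = y_inspection·Δb = 2 × (-3) = -6, so new z* = 598 − 6 = 592.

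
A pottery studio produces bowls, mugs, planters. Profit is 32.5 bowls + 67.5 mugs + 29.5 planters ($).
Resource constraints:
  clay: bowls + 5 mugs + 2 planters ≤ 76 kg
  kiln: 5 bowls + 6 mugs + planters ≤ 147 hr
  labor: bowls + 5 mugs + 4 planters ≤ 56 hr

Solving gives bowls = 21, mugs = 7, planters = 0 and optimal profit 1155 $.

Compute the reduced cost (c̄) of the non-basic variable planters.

Binding: kiln and labor. Non-binding: clay (20 unused).
Slack constraints have shadow price 0 (complementary slackness).
The binding rows give the dual system: 5·y_kiln + 1·y_labor = 32.5 and 6·y_kiln + 5·y_labor = 67.5.
Solving: y_kiln = 5, y_labor = 7.5.
Reduced cost of planters: c₃ − yᵀa₃ = 29.5 − (5·1 + 7.5·4) = 29.5 − 35 = -5.5.

-5.5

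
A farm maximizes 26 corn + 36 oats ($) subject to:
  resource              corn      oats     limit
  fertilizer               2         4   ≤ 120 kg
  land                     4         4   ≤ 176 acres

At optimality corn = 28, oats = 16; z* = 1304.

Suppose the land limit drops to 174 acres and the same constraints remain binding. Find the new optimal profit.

Check each constraint at x*: fertilizer 120/120 (tight); land 176/176 (tight).
Dual feasibility on the basic columns requires 2·y_fertilizer + 4·y_land = 26, 4·y_fertilizer + 4·y_land = 36.
This yields shadow prices y_fertilizer = 5, y_land = 4.
Δz = y_land·Δb = 4 × (-2) = -8, so new z* = 1304 − 8 = 1296.

1296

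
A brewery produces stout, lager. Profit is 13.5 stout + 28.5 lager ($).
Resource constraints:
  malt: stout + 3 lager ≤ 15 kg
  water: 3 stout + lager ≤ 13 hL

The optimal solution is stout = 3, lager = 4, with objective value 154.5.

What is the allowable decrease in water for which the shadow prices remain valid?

Binding constraints: malt, water. The basis is B = [[1,3],[3,1]] with det -8.
Per unit decrease in water, x* moves by d = (-0.375, 0.125).
The basis stays optimal until stout reaches 0; allowable decrease = 8 hL.

8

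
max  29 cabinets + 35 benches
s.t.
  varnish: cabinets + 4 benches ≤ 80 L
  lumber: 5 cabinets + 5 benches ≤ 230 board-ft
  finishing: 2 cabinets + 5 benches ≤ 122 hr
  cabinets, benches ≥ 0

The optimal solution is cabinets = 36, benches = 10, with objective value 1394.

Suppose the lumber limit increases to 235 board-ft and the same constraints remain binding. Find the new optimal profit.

1419

Binding: lumber and finishing. Non-binding: varnish (4 unused).
Slack constraints have shadow price 0 (complementary slackness).
The binding rows give the dual system: 5·y_lumber + 2·y_finishing = 29 and 5·y_lumber + 5·y_finishing = 35.
Solving: y_lumber = 5, y_finishing = 2.
Δz = y_lumber·Δb = 5 × (5) = 25, so new z* = 1394 + 25 = 1419.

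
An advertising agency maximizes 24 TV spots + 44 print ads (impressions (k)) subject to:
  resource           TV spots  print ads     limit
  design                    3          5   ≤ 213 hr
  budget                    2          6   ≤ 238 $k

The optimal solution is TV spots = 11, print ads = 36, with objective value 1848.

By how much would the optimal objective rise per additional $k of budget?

Both design and budget are binding at x*.
From A_Bᵀ y = c: 3·y_design + 2·y_budget = 24; 5·y_design + 6·y_budget = 44.
→ y_design = 7 and y_budget = 1.5.
Shadow price of budget = 1.5.

1.5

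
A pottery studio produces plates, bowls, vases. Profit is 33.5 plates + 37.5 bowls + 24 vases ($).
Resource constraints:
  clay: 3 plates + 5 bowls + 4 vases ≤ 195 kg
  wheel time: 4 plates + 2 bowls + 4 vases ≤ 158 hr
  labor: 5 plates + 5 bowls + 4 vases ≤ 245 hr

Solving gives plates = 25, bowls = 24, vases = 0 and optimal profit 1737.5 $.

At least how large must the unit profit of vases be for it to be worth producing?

At the optimum: clay uses 195 of 195 (binding); wheel time uses 148 of 158 (slack = 10); labor uses 245 of 245 (binding).
By complementary slackness, y = 0 for the non-binding constraint.
From A_Bᵀ y = c: 3·y_clay + 5·y_labor = 33.5; 5·y_clay + 5·y_labor = 37.5.
→ y_clay = 2 and y_labor = 5.5.
vases enters the basis when its profit ≥ yᵀa₃ = 2·4 + 5.5·4 = 30.

30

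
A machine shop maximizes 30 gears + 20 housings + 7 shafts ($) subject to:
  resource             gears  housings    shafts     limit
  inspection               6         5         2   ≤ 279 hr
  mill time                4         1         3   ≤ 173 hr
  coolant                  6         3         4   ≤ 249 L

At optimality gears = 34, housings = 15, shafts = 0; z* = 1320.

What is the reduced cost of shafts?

Check each constraint at x*: inspection 279/279 (tight); mill time 151/173 (slack 22); coolant 249/249 (tight).
Slack constraints have shadow price 0 (complementary slackness).
Dual feasibility on the basic columns requires 6·y_inspection + 6·y_coolant = 30, 5·y_inspection + 3·y_coolant = 20.
This yields shadow prices y_inspection = 2.5, y_coolant = 2.5.
Reduced cost of shafts: c₃ − yᵀa₃ = 7 − (2.5·2 + 2.5·4) = 7 − 15 = -8.

-8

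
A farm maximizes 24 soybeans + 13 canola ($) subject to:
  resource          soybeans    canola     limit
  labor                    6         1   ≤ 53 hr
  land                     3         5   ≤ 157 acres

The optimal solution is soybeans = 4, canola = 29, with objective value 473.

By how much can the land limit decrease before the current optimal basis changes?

Binding constraints: labor, land. The basis is B = [[6,1],[3,5]] with det 27.
Per unit decrease in land, x* moves by d = (0.037, -0.2222).
The basis stays optimal until canola reaches 0; allowable decrease = 130.5 acres.

130.5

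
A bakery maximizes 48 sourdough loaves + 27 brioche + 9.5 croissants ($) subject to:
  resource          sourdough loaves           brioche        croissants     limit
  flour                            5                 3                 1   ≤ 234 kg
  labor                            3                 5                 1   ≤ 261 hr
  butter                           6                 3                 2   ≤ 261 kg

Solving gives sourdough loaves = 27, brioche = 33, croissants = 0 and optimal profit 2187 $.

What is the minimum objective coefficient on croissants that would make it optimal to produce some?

Binding: flour and butter. Non-binding: labor (15 unused).
By complementary slackness, y = 0 for the non-binding constraint.
The binding rows give the dual system: 5·y_flour + 6·y_butter = 48 and 3·y_flour + 3·y_butter = 27.
Solving: y_flour = 6, y_butter = 3.
croissants enters the basis when its profit ≥ yᵀa₃ = 6·1 + 3·2 = 12.

12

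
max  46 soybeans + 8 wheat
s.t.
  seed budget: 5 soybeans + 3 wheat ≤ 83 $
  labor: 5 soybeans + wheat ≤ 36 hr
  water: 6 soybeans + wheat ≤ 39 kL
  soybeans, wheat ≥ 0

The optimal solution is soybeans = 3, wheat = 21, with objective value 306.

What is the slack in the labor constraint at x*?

labor used = 5·3 + 1·21 = 36; slack = 36 − 36 = 0.

0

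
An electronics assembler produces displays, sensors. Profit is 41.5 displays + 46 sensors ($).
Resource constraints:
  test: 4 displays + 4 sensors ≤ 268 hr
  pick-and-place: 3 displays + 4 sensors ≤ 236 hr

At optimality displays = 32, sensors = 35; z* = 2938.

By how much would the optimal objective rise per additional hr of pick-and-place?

4.5

Both test and pick-and-place are binding at x*.
The binding rows give the dual system: 4·y_test + 3·y_pick-and-place = 41.5 and 4·y_test + 4·y_pick-and-place = 46.
Solving: y_test = 7, y_pick-and-place = 4.5.
Shadow price of pick-and-place = 4.5.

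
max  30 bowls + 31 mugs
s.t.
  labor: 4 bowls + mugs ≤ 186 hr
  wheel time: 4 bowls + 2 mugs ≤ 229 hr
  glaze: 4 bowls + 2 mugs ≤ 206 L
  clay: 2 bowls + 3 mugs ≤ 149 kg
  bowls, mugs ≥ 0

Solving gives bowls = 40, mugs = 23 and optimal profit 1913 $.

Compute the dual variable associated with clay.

8

Binding: glaze and clay. Non-binding: labor (3 unused), wheel time (23 unused).
By complementary slackness, y = 0 for the non-binding constraints.
From A_Bᵀ y = c: 4·y_glaze + 2·y_clay = 30; 2·y_glaze + 3·y_clay = 31.
This yields shadow prices y_glaze = 3.5, y_clay = 8.
Shadow price of clay = 8.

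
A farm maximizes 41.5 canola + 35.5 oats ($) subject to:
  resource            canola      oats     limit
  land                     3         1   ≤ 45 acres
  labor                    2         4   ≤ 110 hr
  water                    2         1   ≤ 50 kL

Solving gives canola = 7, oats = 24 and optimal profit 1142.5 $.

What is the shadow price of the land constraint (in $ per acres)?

At the optimum: land uses 45 of 45 (binding); labor uses 110 of 110 (binding); water uses 38 of 50 (slack = 12).
Slack constraints have shadow price 0 (complementary slackness).
Dual feasibility on the basic columns requires 3·y_land + 2·y_labor = 41.5, 1·y_land + 4·y_labor = 35.5.
This yields shadow prices y_land = 9.5, y_labor = 6.5.
Shadow price of land = 9.5.

9.5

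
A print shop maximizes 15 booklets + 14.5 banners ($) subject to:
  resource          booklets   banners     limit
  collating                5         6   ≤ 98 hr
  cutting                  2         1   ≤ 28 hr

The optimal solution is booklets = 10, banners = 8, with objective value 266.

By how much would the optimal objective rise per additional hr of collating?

2

Check each constraint at x*: collating 98/98 (tight); cutting 28/28 (tight).
Dual feasibility on the basic columns requires 5·y_collating + 2·y_cutting = 15, 6·y_collating + 1·y_cutting = 14.5.
Solving: y_collating = 2, y_cutting = 2.5.
Shadow price of collating = 2.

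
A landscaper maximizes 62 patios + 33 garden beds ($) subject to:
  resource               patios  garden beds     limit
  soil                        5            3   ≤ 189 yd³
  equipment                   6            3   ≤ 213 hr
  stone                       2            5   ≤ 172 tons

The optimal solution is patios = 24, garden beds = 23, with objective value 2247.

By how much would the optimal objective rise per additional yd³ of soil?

4

At the optimum: soil uses 189 of 189 (binding); equipment uses 213 of 213 (binding); stone uses 163 of 172 (slack = 9).
Since stone is not tight, its dual is 0.
Dual feasibility on the basic columns requires 5·y_soil + 6·y_equipment = 62, 3·y_soil + 3·y_equipment = 33.
→ y_soil = 4 and y_equipment = 7.
Shadow price of soil = 4.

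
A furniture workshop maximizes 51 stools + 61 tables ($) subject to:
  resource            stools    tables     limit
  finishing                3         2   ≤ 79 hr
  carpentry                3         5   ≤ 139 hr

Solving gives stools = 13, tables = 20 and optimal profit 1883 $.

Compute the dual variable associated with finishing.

8

Both finishing and carpentry are binding at x*.
Dual feasibility on the basic columns requires 3·y_finishing + 3·y_carpentry = 51, 2·y_finishing + 5·y_carpentry = 61.
→ y_finishing = 8 and y_carpentry = 9.
Shadow price of finishing = 8.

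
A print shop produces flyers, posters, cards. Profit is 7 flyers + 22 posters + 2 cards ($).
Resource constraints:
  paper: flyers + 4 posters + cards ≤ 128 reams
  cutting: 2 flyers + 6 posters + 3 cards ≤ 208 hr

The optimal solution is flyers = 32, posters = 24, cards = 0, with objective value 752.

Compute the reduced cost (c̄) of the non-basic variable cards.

-8

Both paper and cutting are binding at x*.
The binding rows give the dual system: 1·y_paper + 2·y_cutting = 7 and 4·y_paper + 6·y_cutting = 22.
→ y_paper = 1 and y_cutting = 3.
Reduced cost of cards: c₃ − yᵀa₃ = 2 − (1·1 + 3·3) = 2 − 10 = -8.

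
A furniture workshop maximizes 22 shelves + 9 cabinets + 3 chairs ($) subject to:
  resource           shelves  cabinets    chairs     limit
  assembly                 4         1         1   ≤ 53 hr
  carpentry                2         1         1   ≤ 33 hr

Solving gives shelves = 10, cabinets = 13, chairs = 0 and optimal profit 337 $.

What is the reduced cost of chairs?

-6

Check each constraint at x*: assembly 53/53 (tight); carpentry 33/33 (tight).
The binding rows give the dual system: 4·y_assembly + 2·y_carpentry = 22 and 1·y_assembly + 1·y_carpentry = 9.
Solving: y_assembly = 2, y_carpentry = 7.
Reduced cost of chairs: c₃ − yᵀa₃ = 3 − (2·1 + 7·1) = 3 − 9 = -6.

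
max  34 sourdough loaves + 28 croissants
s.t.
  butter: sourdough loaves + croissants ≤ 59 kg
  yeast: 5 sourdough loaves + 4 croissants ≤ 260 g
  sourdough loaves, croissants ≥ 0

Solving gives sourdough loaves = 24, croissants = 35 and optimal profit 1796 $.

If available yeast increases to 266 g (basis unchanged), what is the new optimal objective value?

Check each constraint at x*: butter 59/59 (tight); yeast 260/260 (tight).
Dual feasibility on the basic columns requires 1·y_butter + 5·y_yeast = 34, 1·y_butter + 4·y_yeast = 28.
→ y_butter = 4 and y_yeast = 6.
Δz = y_yeast·Δb = 6 × (6) = 36, so new z* = 1796 + 36 = 1832.

1832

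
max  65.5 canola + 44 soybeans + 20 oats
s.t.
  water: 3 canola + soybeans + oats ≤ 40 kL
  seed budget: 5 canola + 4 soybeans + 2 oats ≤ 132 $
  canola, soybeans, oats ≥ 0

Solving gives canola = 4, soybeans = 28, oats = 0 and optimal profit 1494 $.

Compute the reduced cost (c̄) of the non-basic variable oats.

-5

At the optimum: water uses 40 of 40 (binding); seed budget uses 132 of 132 (binding).
From A_Bᵀ y = c: 3·y_water + 5·y_seed budget = 65.5; 1·y_water + 4·y_seed budget = 44.
→ y_water = 6 and y_seed budget = 9.5.
Reduced cost of oats: c₃ − yᵀa₃ = 20 − (6·1 + 9.5·2) = 20 − 25 = -5.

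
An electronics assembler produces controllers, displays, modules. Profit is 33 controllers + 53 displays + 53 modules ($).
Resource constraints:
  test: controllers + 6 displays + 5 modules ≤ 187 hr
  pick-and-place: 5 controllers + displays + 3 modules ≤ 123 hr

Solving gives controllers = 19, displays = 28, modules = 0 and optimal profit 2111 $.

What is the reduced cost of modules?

-2

Check each constraint at x*: test 187/187 (tight); pick-and-place 123/123 (tight).
From A_Bᵀ y = c: 1·y_test + 5·y_pick-and-place = 33; 6·y_test + 1·y_pick-and-place = 53.
→ y_test = 8 and y_pick-and-place = 5.
Reduced cost of modules: c₃ − yᵀa₃ = 53 − (8·5 + 5·3) = 53 − 55 = -2.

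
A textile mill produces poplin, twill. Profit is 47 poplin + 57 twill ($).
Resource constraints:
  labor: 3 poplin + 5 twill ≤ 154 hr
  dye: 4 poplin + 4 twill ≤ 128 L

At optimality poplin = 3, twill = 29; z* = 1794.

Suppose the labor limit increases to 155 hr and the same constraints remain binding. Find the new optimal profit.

1799

Both labor and dye are binding at x*.
Dual feasibility on the basic columns requires 3·y_labor + 4·y_dye = 47, 5·y_labor + 4·y_dye = 57.
→ y_labor = 5 and y_dye = 8.
Δz = y_labor·Δb = 5 × (1) = 5, so new z* = 1794 + 5 = 1799.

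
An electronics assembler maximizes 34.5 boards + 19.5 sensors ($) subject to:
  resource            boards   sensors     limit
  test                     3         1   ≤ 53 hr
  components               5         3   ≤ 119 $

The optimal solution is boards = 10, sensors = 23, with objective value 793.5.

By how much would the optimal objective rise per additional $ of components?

6

At the optimum: test uses 53 of 53 (binding); components uses 119 of 119 (binding).
The binding rows give the dual system: 3·y_test + 5·y_components = 34.5 and 1·y_test + 3·y_components = 19.5.
Solving: y_test = 1.5, y_components = 6.
Shadow price of components = 6.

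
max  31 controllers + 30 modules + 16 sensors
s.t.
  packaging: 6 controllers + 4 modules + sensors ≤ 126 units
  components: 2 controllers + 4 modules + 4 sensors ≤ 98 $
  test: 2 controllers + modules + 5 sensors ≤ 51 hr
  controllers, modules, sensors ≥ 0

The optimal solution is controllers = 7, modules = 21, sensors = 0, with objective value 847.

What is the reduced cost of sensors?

Binding: packaging and components. Non-binding: test (16 unused).
Since test is not tight, its dual is 0.
Dual feasibility on the basic columns requires 6·y_packaging + 2·y_components = 31, 4·y_packaging + 4·y_components = 30.
Solving: y_packaging = 4, y_components = 3.5.
Reduced cost of sensors: c₃ − yᵀa₃ = 16 − (4·1 + 3.5·4) = 16 − 18 = -2.

-2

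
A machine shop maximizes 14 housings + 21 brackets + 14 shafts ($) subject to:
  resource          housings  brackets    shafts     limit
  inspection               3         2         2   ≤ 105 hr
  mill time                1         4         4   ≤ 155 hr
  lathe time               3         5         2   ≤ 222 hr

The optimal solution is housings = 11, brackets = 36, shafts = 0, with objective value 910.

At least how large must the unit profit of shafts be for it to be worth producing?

At the optimum: inspection uses 105 of 105 (binding); mill time uses 155 of 155 (binding); lathe time uses 213 of 222 (slack = 9).
By complementary slackness, y = 0 for the non-binding constraint.
From A_Bᵀ y = c: 3·y_inspection + 1·y_mill time = 14; 2·y_inspection + 4·y_mill time = 21.
Solving: y_inspection = 3.5, y_mill time = 3.5.
shafts enters the basis when its profit ≥ yᵀa₃ = 3.5·2 + 3.5·4 = 21.

21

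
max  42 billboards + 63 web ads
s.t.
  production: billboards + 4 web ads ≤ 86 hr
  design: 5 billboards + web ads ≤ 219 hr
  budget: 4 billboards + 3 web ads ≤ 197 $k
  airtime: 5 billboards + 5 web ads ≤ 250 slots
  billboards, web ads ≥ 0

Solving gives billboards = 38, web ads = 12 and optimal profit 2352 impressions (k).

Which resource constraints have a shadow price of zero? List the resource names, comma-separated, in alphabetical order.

budget, design

production: 86/86 (binding)
design: 202/219 (slack 17)
budget: 188/197 (slack 9)
airtime: 250/250 (binding)
By complementary slackness, a constraint with positive slack has shadow price 0 → budget, design.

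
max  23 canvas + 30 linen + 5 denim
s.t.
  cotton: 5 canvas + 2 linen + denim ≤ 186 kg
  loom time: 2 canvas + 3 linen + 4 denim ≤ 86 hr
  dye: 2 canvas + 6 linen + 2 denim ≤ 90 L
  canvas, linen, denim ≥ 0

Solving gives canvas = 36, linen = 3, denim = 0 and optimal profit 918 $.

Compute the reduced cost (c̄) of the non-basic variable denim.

-6

Binding: cotton and dye. Non-binding: loom time (5 unused).
By complementary slackness, y = 0 for the non-binding constraint.
Dual feasibility on the basic columns requires 5·y_cotton + 2·y_dye = 23, 2·y_cotton + 6·y_dye = 30.
Solving: y_cotton = 3, y_dye = 4.
Reduced cost of denim: c₃ − yᵀa₃ = 5 − (3·1 + 4·2) = 5 − 11 = -6.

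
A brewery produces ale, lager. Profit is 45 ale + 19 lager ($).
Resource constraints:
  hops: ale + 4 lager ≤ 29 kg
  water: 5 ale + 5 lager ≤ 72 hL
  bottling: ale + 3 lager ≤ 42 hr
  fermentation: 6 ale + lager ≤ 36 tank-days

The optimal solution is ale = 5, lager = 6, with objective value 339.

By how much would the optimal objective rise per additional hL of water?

0

At the optimum: hops uses 29 of 29 (binding); water uses 55 of 72 (slack = 17); bottling uses 23 of 42 (slack = 19); fermentation uses 36 of 36 (binding).
By complementary slackness, y = 0 for the non-binding constraints.
The binding rows give the dual system: 1·y_hops + 6·y_fermentation = 45 and 4·y_hops + 1·y_fermentation = 19.
→ y_hops = 3 and y_fermentation = 7.
Shadow price of water = 0.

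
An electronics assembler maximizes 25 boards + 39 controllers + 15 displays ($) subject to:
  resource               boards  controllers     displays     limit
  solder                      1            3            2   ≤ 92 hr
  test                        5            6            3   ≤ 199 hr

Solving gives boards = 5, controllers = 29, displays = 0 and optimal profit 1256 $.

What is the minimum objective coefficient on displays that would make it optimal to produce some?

At the optimum: solder uses 92 of 92 (binding); test uses 199 of 199 (binding).
The binding rows give the dual system: 1·y_solder + 5·y_test = 25 and 3·y_solder + 6·y_test = 39.
Solving: y_solder = 5, y_test = 4.
displays enters the basis when its profit ≥ yᵀa₃ = 5·2 + 4·3 = 22.

22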